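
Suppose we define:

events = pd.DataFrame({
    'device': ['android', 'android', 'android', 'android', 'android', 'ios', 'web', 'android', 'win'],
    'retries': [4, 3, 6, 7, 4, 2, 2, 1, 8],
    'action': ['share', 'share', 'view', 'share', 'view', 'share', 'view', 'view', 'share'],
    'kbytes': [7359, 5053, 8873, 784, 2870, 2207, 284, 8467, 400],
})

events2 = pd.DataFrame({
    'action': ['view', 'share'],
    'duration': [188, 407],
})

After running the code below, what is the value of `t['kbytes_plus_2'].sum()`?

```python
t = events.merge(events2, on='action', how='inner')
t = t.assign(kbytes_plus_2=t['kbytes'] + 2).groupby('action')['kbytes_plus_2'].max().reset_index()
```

merge on 'action' (how='inner') → 9 rows:
    device  retries action  kbytes  duration
0  android        4  share    7359       407
1  android        3  share    5053       407
2  android        6   view    8873       188
3  android        7  share     784       407
4  android        4   view    2870       188
5      ios        2  share    2207       407
6      web        2   view     284       188
7  android        1   view    8467       188
8      win        8  share     400       407
add column kbytes_plus_2 = t['kbytes'] + 2:
    device  retries action  kbytes  duration  kbytes_plus_2
0  android        4  share    7359       407           7361
1  android        3  share    5053       407           5055
2  android        6   view    8873       188           8875
3  android        7  share     784       407            786
4  android        4   view    2870       188           2872
5      ios        2  share    2207       407           2209
6      web        2   view     284       188            286
7  android        1   view    8467       188           8469
8      win        8  share     400       407            402
group by action, max of kbytes_plus_2:
action
share    7361
view     8875
Name: kbytes_plus_2, dtype: int64
reset_index():
  action  kbytes_plus_2
0  share           7361
1   view           8875
Finally, sum of column 'kbytes_plus_2' = 16236.

16236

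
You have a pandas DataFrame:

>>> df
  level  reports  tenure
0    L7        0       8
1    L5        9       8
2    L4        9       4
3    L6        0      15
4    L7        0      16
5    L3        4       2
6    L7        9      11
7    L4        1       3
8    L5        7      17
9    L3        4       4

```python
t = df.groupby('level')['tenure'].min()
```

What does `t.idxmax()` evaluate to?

group by level, min of tenure:
level
L3     2
L4     3
L5     8
L6    15
L7     8
Name: tenure, dtype: int64
label with the largest value → L6

L6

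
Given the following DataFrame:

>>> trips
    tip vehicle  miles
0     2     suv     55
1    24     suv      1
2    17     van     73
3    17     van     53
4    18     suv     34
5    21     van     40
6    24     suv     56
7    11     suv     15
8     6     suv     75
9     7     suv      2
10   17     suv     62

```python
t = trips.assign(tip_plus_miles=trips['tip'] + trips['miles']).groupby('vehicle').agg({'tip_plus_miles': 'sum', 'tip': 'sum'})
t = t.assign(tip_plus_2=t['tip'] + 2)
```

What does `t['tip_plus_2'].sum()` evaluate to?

168

add column tip_plus_miles = trips['tip'] + trips['miles']:
    tip vehicle  miles  tip_plus_miles
0     2     suv     55              57
1    24     suv      1              25
2    17     van     73              90
3    17     van     53              70
4    18     suv     34              52
5    21     van     40              61
6    24     suv     56              80
7    11     suv     15              26
8     6     suv     75              81
9     7     suv      2               9
10   17     suv     62              79
group by vehicle: sum(tip_plus_miles), sum(tip):
         tip_plus_miles  tip
vehicle                     
suv                 409  109
van                 221   55
add column tip_plus_2 = t['tip'] + 2:
         tip_plus_miles  tip  tip_plus_2
vehicle                                 
suv                 409  109         111
van                 221   55          57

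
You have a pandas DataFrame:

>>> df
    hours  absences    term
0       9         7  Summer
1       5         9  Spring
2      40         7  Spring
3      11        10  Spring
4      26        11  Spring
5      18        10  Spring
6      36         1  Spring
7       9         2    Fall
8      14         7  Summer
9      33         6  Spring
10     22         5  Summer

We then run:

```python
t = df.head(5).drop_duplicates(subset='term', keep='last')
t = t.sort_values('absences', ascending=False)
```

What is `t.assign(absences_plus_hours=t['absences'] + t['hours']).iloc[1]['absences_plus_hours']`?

take first 5 rows:
   hours  absences    term
0      9         7  Summer
1      5         9  Spring
2     40         7  Spring
3     11        10  Spring
4     26        11  Spring
drop duplicate term (keep=last):
   hours  absences    term
0      9         7  Summer
4     26        11  Spring
sort by absences descending:
   hours  absences    term
4     26        11  Spring
0      9         7  Summer
add column absences_plus_hours = t['absences'] + t['hours']:
   hours  absences    term  absences_plus_hours
4     26        11  Spring                   37
0      9         7  Summer                   16
value at position 1, column 'absences_plus_hours' → 16

16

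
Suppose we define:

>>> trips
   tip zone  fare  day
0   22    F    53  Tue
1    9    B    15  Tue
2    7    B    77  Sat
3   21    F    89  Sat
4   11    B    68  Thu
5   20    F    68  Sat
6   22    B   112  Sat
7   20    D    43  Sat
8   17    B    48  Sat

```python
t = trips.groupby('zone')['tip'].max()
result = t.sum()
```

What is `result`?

group by zone, max of tip:
zone
B    22
D    20
F    22
Name: tip, dtype: int64

64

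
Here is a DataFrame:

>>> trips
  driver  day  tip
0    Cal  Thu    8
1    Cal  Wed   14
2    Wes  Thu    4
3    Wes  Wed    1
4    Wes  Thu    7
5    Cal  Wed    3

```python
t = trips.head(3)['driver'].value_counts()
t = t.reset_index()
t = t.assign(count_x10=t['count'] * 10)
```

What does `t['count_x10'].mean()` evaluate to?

take first 3 rows:
  driver  day  tip
0    Cal  Thu    8
1    Cal  Wed   14
2    Wes  Thu    4
value_counts of driver:
driver
Cal    2
Wes    1
Name: count, dtype: int64
reset_index():
  driver  count
0    Cal      2
1    Wes      1
add column count_x10 = t['count'] * 10:
  driver  count  count_x10
0    Cal      2         20
1    Wes      1         10
The mean of column 'count_x10' is 15.0.

15.0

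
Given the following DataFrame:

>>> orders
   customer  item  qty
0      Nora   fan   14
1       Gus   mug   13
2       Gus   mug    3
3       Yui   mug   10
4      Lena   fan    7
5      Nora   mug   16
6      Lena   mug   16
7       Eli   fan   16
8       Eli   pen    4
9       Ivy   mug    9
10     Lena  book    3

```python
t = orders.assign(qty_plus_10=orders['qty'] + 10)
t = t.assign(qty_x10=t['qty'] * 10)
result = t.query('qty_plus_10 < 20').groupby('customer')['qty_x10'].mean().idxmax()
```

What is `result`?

Ivy

add column qty_plus_10 = orders['qty'] + 10:
   customer  item  qty  qty_plus_10
0      Nora   fan   14           24
1       Gus   mug   13           23
2       Gus   mug    3           13
3       Yui   mug   10           20
4      Lena   fan    7           17
5      Nora   mug   16           26
6      Lena   mug   16           26
7       Eli   fan   16           26
8       Eli   pen    4           14
9       Ivy   mug    9           19
10     Lena  book    3           13
add column qty_x10 = t['qty'] * 10:
   customer  item  qty  qty_plus_10  qty_x10
0      Nora   fan   14           24      140
1       Gus   mug   13           23      130
2       Gus   mug    3           13       30
3       Yui   mug   10           20      100
4      Lena   fan    7           17       70
5      Nora   mug   16           26      160
6      Lena   mug   16           26      160
7       Eli   fan   16           26      160
8       Eli   pen    4           14       40
9       Ivy   mug    9           19       90
10     Lena  book    3           13       30
filter rows where qty_plus_10 < 20:
   customer  item  qty  qty_plus_10  qty_x10
2       Gus   mug    3           13       30
4      Lena   fan    7           17       70
8       Eli   pen    4           14       40
9       Ivy   mug    9           19       90
10     Lena  book    3           13       30
group by customer, mean of qty_x10:
customer
Eli     40.0
Gus     30.0
Ivy     90.0
Lena    50.0
Name: qty_x10, dtype: float64
Taking the label with the largest value gives Ivy.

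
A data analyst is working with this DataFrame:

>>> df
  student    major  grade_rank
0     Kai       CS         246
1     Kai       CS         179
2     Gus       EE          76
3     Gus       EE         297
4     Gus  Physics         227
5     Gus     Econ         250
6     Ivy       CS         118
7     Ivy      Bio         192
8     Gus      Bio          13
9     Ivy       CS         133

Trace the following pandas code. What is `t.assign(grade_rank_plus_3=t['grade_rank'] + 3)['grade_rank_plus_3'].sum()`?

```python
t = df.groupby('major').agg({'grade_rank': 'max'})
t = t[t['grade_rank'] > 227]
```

802

group by major, max of grade_rank:
         grade_rank
major              
Bio             192
CS              246
EE              297
Econ            250
Physics         227
filter rows where grade_rank > 227:
       grade_rank
major            
CS            246
EE            297
Econ          250
add column grade_rank_plus_3 = t['grade_rank'] + 3:
       grade_rank  grade_rank_plus_3
major                               
CS            246                249
EE            297                300
Econ          250                253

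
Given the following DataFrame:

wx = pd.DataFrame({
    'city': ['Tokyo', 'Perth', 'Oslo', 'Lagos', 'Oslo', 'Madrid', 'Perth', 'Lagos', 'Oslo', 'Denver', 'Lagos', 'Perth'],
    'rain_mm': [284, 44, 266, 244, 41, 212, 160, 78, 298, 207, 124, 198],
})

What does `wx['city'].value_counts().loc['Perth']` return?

3

value_counts of city:
city
Perth     3
Oslo      3
Lagos     3
Tokyo     1
Madrid    1
Denver    1
Name: count, dtype: int64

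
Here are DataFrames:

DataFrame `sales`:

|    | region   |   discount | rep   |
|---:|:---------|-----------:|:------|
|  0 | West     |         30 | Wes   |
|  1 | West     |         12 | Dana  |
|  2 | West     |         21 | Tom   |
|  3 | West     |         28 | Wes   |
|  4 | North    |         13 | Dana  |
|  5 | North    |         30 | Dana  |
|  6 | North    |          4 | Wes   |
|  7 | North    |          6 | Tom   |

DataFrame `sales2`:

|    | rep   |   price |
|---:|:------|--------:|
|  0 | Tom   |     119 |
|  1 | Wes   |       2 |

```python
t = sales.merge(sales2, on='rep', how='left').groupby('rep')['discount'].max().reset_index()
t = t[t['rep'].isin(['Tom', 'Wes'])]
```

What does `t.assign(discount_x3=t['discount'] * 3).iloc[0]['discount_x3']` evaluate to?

63

merge on 'rep' (how='left') → 8 rows:
  region  discount   rep  price
0   West        30   Wes    2.0
1   West        12  Dana    NaN
2   West        21   Tom  119.0
3   West        28   Wes    2.0
4  North        13  Dana    NaN
5  North        30  Dana    NaN
6  North         4   Wes    2.0
7  North         6   Tom  119.0
group by rep, max of discount:
rep
Dana    30
Tom     21
Wes     30
Name: discount, dtype: int64
reset_index():
    rep  discount
0  Dana        30
1   Tom        21
2   Wes        30
filter rows where rep in ['Tom', 'Wes']:
   rep  discount
1  Tom        21
2  Wes        30
add column discount_x3 = t['discount'] * 3:
   rep  discount  discount_x3
1  Tom        21           63
2  Wes        30           90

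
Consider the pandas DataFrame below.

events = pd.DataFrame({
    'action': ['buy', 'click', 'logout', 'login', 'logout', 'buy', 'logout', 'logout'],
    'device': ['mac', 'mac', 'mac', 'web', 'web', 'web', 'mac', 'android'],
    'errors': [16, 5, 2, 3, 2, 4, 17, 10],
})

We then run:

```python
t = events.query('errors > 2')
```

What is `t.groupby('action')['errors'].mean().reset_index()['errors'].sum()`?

31.5

filter rows where errors > 2:
   action   device  errors
0     buy      mac      16
1   click      mac       5
3   login      web       3
5     buy      web       4
6  logout      mac      17
7  logout  android      10
group by action, mean of errors:
action
buy       10.0
click      5.0
login      3.0
logout    13.5
Name: errors, dtype: float64
reset_index():
   action  errors
0     buy    10.0
1   click     5.0
2   login     3.0
3  logout    13.5
The sum of column 'errors' is 31.5.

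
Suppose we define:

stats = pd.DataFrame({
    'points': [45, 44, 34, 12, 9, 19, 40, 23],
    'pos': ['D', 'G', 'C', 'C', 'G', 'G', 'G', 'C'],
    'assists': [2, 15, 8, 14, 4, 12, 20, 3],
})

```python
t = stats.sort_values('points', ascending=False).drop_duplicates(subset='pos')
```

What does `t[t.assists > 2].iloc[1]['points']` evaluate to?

34

sort by points descending:
   points pos  assists
0      45   D        2
1      44   G       15
6      40   G       20
2      34   C        8
7      23   C        3
5      19   G       12
3      12   C       14
4       9   G        4
drop duplicate pos (keep=first):
   points pos  assists
0      45   D        2
1      44   G       15
2      34   C        8
filter rows where assists > 2:
   points pos  assists
1      44   G       15
2      34   C        8
value at position 1, column 'points' → 34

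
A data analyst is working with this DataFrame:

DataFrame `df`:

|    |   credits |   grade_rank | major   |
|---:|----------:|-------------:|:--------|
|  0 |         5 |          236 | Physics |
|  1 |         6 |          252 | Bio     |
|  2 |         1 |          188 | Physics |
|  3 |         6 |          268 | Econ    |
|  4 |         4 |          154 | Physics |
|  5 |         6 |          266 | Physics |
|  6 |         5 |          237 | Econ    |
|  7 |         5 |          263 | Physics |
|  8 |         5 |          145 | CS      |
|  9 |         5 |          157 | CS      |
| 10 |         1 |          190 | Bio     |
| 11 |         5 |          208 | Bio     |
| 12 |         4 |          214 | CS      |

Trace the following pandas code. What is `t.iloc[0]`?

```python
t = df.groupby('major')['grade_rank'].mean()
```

group by major, mean of grade_rank:
major
Bio        216.666667
CS         172.000000
Econ       252.500000
Physics    221.400000
Name: grade_rank, dtype: float64

216.666666667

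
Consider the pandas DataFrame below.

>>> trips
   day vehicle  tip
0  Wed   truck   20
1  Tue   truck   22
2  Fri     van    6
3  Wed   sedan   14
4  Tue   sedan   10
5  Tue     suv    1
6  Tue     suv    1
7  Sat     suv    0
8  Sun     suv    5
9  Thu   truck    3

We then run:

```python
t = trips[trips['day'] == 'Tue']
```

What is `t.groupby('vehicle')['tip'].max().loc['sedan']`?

10

filter rows where day == 'Tue':
   day vehicle  tip
1  Tue   truck   22
4  Tue   sedan   10
5  Tue     suv    1
6  Tue     suv    1
group by vehicle, max of tip:
vehicle
sedan    10
suv       1
truck    22
Name: tip, dtype: int64
value at index 'sedan' → 10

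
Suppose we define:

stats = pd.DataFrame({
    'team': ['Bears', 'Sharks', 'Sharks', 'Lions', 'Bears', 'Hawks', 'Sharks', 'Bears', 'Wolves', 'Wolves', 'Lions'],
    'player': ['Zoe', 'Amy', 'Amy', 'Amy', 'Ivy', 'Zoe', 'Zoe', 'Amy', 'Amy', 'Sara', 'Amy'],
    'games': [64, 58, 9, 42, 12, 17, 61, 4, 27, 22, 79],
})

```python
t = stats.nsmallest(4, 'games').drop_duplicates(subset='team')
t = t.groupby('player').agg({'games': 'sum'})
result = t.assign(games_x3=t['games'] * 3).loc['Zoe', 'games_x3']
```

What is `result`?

take 4 rows with smallest games:
     team player  games
7   Bears    Amy      4
2  Sharks    Amy      9
4   Bears    Ivy     12
5   Hawks    Zoe     17
drop duplicate team (keep=first):
     team player  games
7   Bears    Amy      4
2  Sharks    Amy      9
5   Hawks    Zoe     17
group by player, sum of games:
        games
player       
Amy        13
Zoe        17
add column games_x3 = t['games'] * 3:
        games  games_x3
player                 
Amy        13        39
Zoe        17        51
Then the value at row 'Zoe', column 'games_x3': 51

51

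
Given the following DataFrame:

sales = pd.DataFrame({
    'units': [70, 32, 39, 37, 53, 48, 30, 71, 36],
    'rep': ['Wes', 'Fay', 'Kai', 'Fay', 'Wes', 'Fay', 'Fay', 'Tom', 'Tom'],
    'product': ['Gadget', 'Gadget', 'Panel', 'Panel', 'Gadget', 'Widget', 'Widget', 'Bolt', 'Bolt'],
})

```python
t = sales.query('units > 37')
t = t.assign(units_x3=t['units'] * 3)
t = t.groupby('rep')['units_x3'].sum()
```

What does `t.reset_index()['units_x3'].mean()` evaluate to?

210.75

filter rows where units > 37:
   units  rep product
0     70  Wes  Gadget
2     39  Kai   Panel
4     53  Wes  Gadget
5     48  Fay  Widget
7     71  Tom    Bolt
add column units_x3 = t['units'] * 3:
   units  rep product  units_x3
0     70  Wes  Gadget       210
2     39  Kai   Panel       117
4     53  Wes  Gadget       159
5     48  Fay  Widget       144
7     71  Tom    Bolt       213
group by rep, sum of units_x3:
rep
Fay    144
Kai    117
Tom    213
Wes    369
Name: units_x3, dtype: int64
reset_index():
   rep  units_x3
0  Fay       144
1  Kai       117
2  Tom       213
3  Wes       369
The mean of column 'units_x3' is 210.75.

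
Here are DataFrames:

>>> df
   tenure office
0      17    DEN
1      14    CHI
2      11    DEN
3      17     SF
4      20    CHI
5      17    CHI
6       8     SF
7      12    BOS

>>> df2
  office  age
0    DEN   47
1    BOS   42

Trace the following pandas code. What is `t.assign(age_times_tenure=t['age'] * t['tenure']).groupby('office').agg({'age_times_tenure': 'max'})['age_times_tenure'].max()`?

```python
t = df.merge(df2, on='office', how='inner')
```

merge on 'office' (how='inner') → 3 rows:
   tenure office  age
0      17    DEN   47
1      11    DEN   47
2      12    BOS   42
add column age_times_tenure = t['age'] * t['tenure']:
   tenure office  age  age_times_tenure
0      17    DEN   47               799
1      11    DEN   47               517
2      12    BOS   42               504
group by office, max of age_times_tenure:
        age_times_tenure
office                  
BOS                  504
DEN                  799
Then the max of column 'age_times_tenure': 799

799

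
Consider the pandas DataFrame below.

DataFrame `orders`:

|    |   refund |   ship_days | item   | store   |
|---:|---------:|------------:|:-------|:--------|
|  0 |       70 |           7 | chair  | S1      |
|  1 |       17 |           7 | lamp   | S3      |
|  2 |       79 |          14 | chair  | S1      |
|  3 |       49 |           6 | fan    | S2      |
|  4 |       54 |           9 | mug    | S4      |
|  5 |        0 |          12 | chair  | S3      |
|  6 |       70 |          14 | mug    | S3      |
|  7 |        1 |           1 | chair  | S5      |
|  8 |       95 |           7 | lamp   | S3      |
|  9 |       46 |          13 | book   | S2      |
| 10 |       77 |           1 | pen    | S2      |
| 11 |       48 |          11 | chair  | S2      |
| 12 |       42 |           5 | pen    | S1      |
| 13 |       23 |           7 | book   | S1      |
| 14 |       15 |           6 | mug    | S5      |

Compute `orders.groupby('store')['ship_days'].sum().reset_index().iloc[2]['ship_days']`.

group by store, sum of ship_days:
store
S1    33
S2    31
S3    40
S4     9
S5     7
Name: ship_days, dtype: int64
reset_index():
  store  ship_days
0    S1         33
1    S2         31
2    S3         40
3    S4          9
4    S5          7
Finally, value at position 2, column 'ship_days' = 40.

40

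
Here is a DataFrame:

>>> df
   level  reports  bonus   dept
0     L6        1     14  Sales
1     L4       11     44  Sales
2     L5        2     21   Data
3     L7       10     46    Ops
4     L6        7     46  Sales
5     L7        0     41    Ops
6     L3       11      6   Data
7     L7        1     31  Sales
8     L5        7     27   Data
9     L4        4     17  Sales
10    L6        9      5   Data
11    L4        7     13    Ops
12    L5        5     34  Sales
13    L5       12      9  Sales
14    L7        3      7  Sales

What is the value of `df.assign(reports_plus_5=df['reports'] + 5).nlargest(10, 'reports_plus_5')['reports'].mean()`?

add column reports_plus_5 = df['reports'] + 5:
   level  reports  bonus   dept  reports_plus_5
0     L6        1     14  Sales               6
1     L4       11     44  Sales              16
2     L5        2     21   Data               7
3     L7       10     46    Ops              15
4     L6        7     46  Sales              12
5     L7        0     41    Ops               5
6     L3       11      6   Data              16
7     L7        1     31  Sales               6
8     L5        7     27   Data              12
9     L4        4     17  Sales               9
10    L6        9      5   Data              14
11    L4        7     13    Ops              12
12    L5        5     34  Sales              10
13    L5       12      9  Sales              17
14    L7        3      7  Sales               8
take 10 rows with largest reports_plus_5:
   level  reports  bonus   dept  reports_plus_5
13    L5       12      9  Sales              17
1     L4       11     44  Sales              16
6     L3       11      6   Data              16
3     L7       10     46    Ops              15
10    L6        9      5   Data              14
4     L6        7     46  Sales              12
8     L5        7     27   Data              12
11    L4        7     13    Ops              12
12    L5        5     34  Sales              10
9     L4        4     17  Sales               9
Reading off the mean of column 'reports', we get 8.3.

8.3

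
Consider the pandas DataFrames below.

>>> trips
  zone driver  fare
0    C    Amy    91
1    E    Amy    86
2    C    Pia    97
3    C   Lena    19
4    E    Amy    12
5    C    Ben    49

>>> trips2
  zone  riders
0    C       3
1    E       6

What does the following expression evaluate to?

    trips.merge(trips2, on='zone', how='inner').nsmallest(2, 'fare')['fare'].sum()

merge on 'zone' (how='inner') → 6 rows:
  zone driver  fare  riders
0    C    Amy    91       3
1    E    Amy    86       6
2    C    Pia    97       3
3    C   Lena    19       3
4    E    Amy    12       6
5    C    Ben    49       3
take 2 rows with smallest fare:
  zone driver  fare  riders
4    E    Amy    12       6
3    C   Lena    19       3
Reading off the sum of column 'fare', we get 31.

31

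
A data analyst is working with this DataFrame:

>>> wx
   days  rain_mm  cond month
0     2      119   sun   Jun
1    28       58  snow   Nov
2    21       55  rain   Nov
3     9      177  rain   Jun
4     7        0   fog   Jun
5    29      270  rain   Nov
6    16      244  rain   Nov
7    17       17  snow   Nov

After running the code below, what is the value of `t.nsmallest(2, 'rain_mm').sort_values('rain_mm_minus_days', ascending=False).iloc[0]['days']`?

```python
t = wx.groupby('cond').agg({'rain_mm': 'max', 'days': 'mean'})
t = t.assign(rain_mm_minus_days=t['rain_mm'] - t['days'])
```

group by cond: max(rain_mm), mean(days):
      rain_mm   days
cond                
fog         0   7.00
rain      270  18.75
snow       58  22.50
sun       119   2.00
add column rain_mm_minus_days = t['rain_mm'] - t['days']:
      rain_mm   days  rain_mm_minus_days
cond                                    
fog         0   7.00               -7.00
rain      270  18.75              251.25
snow       58  22.50               35.50
sun       119   2.00              117.00
take 2 rows with smallest rain_mm:
      rain_mm  days  rain_mm_minus_days
cond                                   
fog         0   7.0                -7.0
snow       58  22.5                35.5
sort by rain_mm_minus_days descending:
      rain_mm  days  rain_mm_minus_days
cond                                   
snow       58  22.5                35.5
fog         0   7.0                -7.0

22.5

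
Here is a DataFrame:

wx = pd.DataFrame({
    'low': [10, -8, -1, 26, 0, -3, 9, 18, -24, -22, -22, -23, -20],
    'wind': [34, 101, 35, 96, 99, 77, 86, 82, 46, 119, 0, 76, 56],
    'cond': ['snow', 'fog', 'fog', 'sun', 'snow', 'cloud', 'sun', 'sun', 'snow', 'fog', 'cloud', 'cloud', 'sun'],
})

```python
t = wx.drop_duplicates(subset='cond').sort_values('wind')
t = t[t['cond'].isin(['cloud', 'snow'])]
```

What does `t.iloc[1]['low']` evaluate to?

drop duplicate cond (keep=first):
   low  wind   cond
0   10    34   snow
1   -8   101    fog
3   26    96    sun
5   -3    77  cloud
sort by wind:
   low  wind   cond
0   10    34   snow
5   -3    77  cloud
3   26    96    sun
1   -8   101    fog
filter rows where cond in ['cloud', 'snow']:
   low  wind   cond
0   10    34   snow
5   -3    77  cloud
Taking the value at position 1, column 'low' gives -3.

-3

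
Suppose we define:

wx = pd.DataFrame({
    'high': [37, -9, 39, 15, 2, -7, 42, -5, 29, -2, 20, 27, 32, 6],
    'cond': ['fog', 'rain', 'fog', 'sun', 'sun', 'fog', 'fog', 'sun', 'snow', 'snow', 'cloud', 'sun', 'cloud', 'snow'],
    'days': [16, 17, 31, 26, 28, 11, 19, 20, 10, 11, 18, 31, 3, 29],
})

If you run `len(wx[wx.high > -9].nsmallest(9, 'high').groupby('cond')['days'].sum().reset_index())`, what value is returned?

4

filter rows where high > -9:
    high   cond  days
0     37    fog    16
2     39    fog    31
3     15    sun    26
4      2    sun    28
5     -7    fog    11
6     42    fog    19
7     -5    sun    20
8     29   snow    10
9     -2   snow    11
10    20  cloud    18
11    27    sun    31
12    32  cloud     3
13     6   snow    29
take 9 rows with smallest high:
    high   cond  days
5     -7    fog    11
7     -5    sun    20
9     -2   snow    11
4      2    sun    28
13     6   snow    29
3     15    sun    26
10    20  cloud    18
11    27    sun    31
8     29   snow    10
group by cond, sum of days:
cond
cloud     18
fog       11
snow      50
sun      105
Name: days, dtype: int64
reset_index():
    cond  days
0  cloud    18
1    fog    11
2   snow    50
3    sun   105
The number of rows is 4.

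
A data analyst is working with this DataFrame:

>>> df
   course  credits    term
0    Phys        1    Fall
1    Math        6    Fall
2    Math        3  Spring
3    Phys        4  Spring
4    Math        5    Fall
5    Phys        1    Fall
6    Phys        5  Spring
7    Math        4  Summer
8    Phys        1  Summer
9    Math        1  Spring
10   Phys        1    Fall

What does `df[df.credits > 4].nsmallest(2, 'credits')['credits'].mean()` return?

5.0

filter rows where credits > 4:
  course  credits    term
1   Math        6    Fall
4   Math        5    Fall
6   Phys        5  Spring
take 2 rows with smallest credits:
  course  credits    term
4   Math        5    Fall
6   Phys        5  Spring
Then the mean of column 'credits': 5.0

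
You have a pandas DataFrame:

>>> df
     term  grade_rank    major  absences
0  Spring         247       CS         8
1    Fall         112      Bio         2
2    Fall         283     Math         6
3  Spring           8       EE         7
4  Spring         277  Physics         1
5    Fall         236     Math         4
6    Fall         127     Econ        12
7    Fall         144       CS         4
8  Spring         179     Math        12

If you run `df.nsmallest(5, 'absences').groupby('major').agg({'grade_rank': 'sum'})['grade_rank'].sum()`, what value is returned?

1052

take 5 rows with smallest absences:
     term  grade_rank    major  absences
4  Spring         277  Physics         1
1    Fall         112      Bio         2
5    Fall         236     Math         4
7    Fall         144       CS         4
2    Fall         283     Math         6
group by major, sum of grade_rank:
         grade_rank
major              
Bio             112
CS              144
Math            519
Physics         277
Taking the sum of column 'grade_rank' gives 1052.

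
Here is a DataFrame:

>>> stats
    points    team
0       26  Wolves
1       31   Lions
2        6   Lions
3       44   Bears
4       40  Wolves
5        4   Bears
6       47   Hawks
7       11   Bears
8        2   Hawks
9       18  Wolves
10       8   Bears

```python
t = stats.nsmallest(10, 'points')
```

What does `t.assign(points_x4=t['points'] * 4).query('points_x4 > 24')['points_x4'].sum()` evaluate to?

take 10 rows with smallest points:
    points    team
8        2   Hawks
5        4   Bears
2        6   Lions
10       8   Bears
7       11   Bears
9       18  Wolves
0       26  Wolves
1       31   Lions
4       40  Wolves
3       44   Bears
add column points_x4 = t['points'] * 4:
    points    team  points_x4
8        2   Hawks          8
5        4   Bears         16
2        6   Lions         24
10       8   Bears         32
7       11   Bears         44
9       18  Wolves         72
0       26  Wolves        104
1       31   Lions        124
4       40  Wolves        160
3       44   Bears        176
filter rows where points_x4 > 24:
    points    team  points_x4
10       8   Bears         32
7       11   Bears         44
9       18  Wolves         72
0       26  Wolves        104
1       31   Lions        124
4       40  Wolves        160
3       44   Bears        176
Reading off the sum of column 'points_x4', we get 712.

712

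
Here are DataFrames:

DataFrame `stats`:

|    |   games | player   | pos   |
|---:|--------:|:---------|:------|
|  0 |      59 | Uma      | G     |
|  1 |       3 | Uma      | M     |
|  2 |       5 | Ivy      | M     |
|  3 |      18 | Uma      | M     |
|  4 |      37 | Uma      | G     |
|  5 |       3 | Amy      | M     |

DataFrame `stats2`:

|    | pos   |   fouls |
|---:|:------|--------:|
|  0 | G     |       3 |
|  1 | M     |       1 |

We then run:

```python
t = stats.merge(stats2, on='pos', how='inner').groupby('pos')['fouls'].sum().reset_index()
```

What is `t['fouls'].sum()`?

merge on 'pos' (how='inner') → 6 rows:
   games player pos  fouls
0     59    Uma   G      3
1      3    Uma   M      1
2      5    Ivy   M      1
3     18    Uma   M      1
4     37    Uma   G      3
5      3    Amy   M      1
group by pos, sum of fouls:
pos
G    6
M    4
Name: fouls, dtype: int64
reset_index():
  pos  fouls
0   G      6
1   M      4
Taking the sum of column 'fouls' gives 10.

10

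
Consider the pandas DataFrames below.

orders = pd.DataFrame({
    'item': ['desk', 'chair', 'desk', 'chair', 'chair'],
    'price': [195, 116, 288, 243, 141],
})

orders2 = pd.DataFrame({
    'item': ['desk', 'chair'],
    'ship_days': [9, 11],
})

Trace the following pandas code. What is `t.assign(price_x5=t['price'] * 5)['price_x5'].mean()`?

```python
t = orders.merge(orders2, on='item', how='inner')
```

983.0

merge on 'item' (how='inner') → 5 rows:
    item  price  ship_days
0   desk    195          9
1  chair    116         11
2   desk    288          9
3  chair    243         11
4  chair    141         11
add column price_x5 = t['price'] * 5:
    item  price  ship_days  price_x5
0   desk    195          9       975
1  chair    116         11       580
2   desk    288          9      1440
3  chair    243         11      1215
4  chair    141         11       705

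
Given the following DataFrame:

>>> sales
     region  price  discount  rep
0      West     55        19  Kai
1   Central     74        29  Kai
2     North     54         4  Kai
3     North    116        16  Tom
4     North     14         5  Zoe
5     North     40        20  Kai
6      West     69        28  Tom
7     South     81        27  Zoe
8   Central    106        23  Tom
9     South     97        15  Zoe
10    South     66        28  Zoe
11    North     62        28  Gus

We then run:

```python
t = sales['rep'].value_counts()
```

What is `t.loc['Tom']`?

3

value_counts of rep:
rep
Kai    4
Zoe    4
Tom    3
Gus    1
Name: count, dtype: int64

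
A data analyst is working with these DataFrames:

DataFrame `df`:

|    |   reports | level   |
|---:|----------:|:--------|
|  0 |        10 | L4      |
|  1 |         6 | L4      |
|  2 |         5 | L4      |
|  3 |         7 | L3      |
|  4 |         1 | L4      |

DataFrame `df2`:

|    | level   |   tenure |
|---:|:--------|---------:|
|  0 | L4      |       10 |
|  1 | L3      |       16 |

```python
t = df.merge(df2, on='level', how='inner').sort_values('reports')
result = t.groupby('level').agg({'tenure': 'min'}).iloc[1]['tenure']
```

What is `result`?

10

merge on 'level' (how='inner') → 5 rows:
   reports level  tenure
0       10    L4      10
1        6    L4      10
2        5    L4      10
3        7    L3      16
4        1    L4      10
sort by reports:
   reports level  tenure
4        1    L4      10
2        5    L4      10
1        6    L4      10
3        7    L3      16
0       10    L4      10
group by level, min of tenure:
       tenure
level        
L3         16
L4         10
Then the value at position 1, column 'tenure': 10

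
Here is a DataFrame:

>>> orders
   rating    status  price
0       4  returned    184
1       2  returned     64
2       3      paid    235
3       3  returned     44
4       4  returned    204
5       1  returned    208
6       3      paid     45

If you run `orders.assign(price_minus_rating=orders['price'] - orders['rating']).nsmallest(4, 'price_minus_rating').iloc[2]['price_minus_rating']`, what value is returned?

62

add column price_minus_rating = orders['price'] - orders['rating']:
   rating    status  price  price_minus_rating
0       4  returned    184                 180
1       2  returned     64                  62
2       3      paid    235                 232
3       3  returned     44                  41
4       4  returned    204                 200
5       1  returned    208                 207
6       3      paid     45                  42
take 4 rows with smallest price_minus_rating:
   rating    status  price  price_minus_rating
3       3  returned     44                  41
6       3      paid     45                  42
1       2  returned     64                  62
0       4  returned    184                 180
Then the value at position 2, column 'price_minus_rating': 62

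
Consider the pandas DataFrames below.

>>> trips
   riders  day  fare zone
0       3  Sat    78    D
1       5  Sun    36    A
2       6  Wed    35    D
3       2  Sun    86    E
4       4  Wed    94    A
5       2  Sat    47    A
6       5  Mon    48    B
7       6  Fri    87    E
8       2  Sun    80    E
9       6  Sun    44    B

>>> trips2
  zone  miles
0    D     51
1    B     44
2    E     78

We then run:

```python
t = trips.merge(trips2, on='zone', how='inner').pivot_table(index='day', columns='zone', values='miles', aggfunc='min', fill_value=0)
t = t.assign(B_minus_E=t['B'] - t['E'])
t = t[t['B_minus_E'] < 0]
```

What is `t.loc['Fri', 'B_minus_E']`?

-78

merge on 'zone' (how='inner') → 7 rows:
   riders  day  fare zone  miles
0       3  Sat    78    D     51
1       6  Wed    35    D     51
2       2  Sun    86    E     78
3       5  Mon    48    B     44
4       6  Fri    87    E     78
5       2  Sun    80    E     78
6       6  Sun    44    B     44
pivot: rows=day, cols=zone, min(miles):
zone   B   D   E
day             
Fri    0   0  78
Mon   44   0   0
Sat    0  51   0
Sun   44   0  78
Wed    0  51   0
add column B_minus_E = t['B'] - t['E']:
zone   B   D   E  B_minus_E
day                        
Fri    0   0  78        -78
Mon   44   0   0         44
Sat    0  51   0          0
Sun   44   0  78        -34
Wed    0  51   0          0
filter rows where B_minus_E < 0:
zone   B  D   E  B_minus_E
day                       
Fri    0  0  78        -78
Sun   44  0  78        -34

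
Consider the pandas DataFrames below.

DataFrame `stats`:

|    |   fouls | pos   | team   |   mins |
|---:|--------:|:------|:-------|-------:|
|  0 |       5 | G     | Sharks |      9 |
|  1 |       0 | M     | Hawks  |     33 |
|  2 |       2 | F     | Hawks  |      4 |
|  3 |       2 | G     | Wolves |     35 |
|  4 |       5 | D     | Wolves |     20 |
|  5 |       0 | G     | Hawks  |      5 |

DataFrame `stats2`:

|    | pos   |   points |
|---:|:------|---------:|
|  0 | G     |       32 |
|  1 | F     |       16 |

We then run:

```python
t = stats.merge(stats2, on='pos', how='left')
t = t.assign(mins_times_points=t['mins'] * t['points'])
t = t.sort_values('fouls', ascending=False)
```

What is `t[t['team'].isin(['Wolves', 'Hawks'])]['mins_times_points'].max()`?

merge on 'pos' (how='left') → 6 rows:
   fouls pos    team  mins  points
0      5   G  Sharks     9    32.0
1      0   M   Hawks    33     NaN
2      2   F   Hawks     4    16.0
3      2   G  Wolves    35    32.0
4      5   D  Wolves    20     NaN
5      0   G   Hawks     5    32.0
add column mins_times_points = t['mins'] * t['points']:
   fouls pos    team  mins  points  mins_times_points
0      5   G  Sharks     9    32.0              288.0
1      0   M   Hawks    33     NaN                NaN
2      2   F   Hawks     4    16.0               64.0
3      2   G  Wolves    35    32.0             1120.0
4      5   D  Wolves    20     NaN                NaN
5      0   G   Hawks     5    32.0              160.0
sort by fouls descending:
   fouls pos    team  mins  points  mins_times_points
0      5   G  Sharks     9    32.0              288.0
4      5   D  Wolves    20     NaN                NaN
2      2   F   Hawks     4    16.0               64.0
3      2   G  Wolves    35    32.0             1120.0
1      0   M   Hawks    33     NaN                NaN
5      0   G   Hawks     5    32.0              160.0
filter rows where team in ['Wolves', 'Hawks']:
   fouls pos    team  mins  points  mins_times_points
4      5   D  Wolves    20     NaN                NaN
2      2   F   Hawks     4    16.0               64.0
3      2   G  Wolves    35    32.0             1120.0
1      0   M   Hawks    33     NaN                NaN
5      0   G   Hawks     5    32.0              160.0
Then the max of column 'mins_times_points': 1120.0

1120.0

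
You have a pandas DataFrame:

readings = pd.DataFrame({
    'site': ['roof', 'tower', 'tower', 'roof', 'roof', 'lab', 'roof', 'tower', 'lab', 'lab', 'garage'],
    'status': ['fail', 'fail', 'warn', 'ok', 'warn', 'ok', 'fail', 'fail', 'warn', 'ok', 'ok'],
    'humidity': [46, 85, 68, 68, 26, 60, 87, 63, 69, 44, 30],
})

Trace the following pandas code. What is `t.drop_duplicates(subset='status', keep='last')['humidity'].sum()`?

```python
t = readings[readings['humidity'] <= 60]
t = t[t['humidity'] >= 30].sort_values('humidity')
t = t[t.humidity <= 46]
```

90

filter rows where humidity <= 60:
      site status  humidity
0     roof   fail        46
4     roof   warn        26
5      lab     ok        60
9      lab     ok        44
10  garage     ok        30
filter rows where humidity >= 30:
      site status  humidity
0     roof   fail        46
5      lab     ok        60
9      lab     ok        44
10  garage     ok        30
sort by humidity:
      site status  humidity
10  garage     ok        30
9      lab     ok        44
0     roof   fail        46
5      lab     ok        60
filter rows where humidity <= 46:
      site status  humidity
10  garage     ok        30
9      lab     ok        44
0     roof   fail        46
drop duplicate status (keep=last):
   site status  humidity
9   lab     ok        44
0  roof   fail        46
The sum of column 'humidity' is 90.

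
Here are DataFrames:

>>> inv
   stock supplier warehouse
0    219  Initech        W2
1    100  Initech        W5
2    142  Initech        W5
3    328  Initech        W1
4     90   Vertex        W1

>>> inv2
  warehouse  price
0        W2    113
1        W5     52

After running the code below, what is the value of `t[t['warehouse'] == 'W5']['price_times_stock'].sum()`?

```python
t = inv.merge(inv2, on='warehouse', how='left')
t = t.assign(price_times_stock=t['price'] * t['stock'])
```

merge on 'warehouse' (how='left') → 5 rows:
   stock supplier warehouse  price
0    219  Initech        W2  113.0
1    100  Initech        W5   52.0
2    142  Initech        W5   52.0
3    328  Initech        W1    NaN
4     90   Vertex        W1    NaN
add column price_times_stock = t['price'] * t['stock']:
   stock supplier warehouse  price  price_times_stock
0    219  Initech        W2  113.0            24747.0
1    100  Initech        W5   52.0             5200.0
2    142  Initech        W5   52.0             7384.0
3    328  Initech        W1    NaN                NaN
4     90   Vertex        W1    NaN                NaN
filter rows where warehouse == 'W5':
   stock supplier warehouse  price  price_times_stock
1    100  Initech        W5   52.0             5200.0
2    142  Initech        W5   52.0             7384.0
Reading off the sum of column 'price_times_stock', we get 12584.0.

12584.0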